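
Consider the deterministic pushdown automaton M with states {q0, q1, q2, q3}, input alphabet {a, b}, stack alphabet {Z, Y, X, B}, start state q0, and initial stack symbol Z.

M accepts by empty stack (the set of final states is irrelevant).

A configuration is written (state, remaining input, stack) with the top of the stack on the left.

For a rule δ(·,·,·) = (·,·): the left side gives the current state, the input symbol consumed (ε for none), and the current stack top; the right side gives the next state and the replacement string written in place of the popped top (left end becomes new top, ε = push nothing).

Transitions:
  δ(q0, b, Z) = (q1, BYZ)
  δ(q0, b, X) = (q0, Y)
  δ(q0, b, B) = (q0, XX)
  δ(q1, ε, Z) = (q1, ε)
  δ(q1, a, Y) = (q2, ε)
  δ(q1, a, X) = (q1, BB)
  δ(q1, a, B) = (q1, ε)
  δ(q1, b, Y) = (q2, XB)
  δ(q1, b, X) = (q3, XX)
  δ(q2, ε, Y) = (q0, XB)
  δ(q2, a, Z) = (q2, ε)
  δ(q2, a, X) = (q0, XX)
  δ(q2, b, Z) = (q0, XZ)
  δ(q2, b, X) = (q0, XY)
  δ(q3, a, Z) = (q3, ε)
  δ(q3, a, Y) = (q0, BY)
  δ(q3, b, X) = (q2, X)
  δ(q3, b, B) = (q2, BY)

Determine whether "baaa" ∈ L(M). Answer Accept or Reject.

(q0, baaa, Z)
  read b, top Z: go to q1, push BYZ → (q1, aaa, BYZ)
  read a, top B: go to q1, push ε → (q1, aa, YZ)
  read a, top Y: go to q2, push ε → (q2, a, Z)
  read a, top Z: go to q2, push ε → (q2, ε, ε)
All input consumed and the stack is empty.

Accept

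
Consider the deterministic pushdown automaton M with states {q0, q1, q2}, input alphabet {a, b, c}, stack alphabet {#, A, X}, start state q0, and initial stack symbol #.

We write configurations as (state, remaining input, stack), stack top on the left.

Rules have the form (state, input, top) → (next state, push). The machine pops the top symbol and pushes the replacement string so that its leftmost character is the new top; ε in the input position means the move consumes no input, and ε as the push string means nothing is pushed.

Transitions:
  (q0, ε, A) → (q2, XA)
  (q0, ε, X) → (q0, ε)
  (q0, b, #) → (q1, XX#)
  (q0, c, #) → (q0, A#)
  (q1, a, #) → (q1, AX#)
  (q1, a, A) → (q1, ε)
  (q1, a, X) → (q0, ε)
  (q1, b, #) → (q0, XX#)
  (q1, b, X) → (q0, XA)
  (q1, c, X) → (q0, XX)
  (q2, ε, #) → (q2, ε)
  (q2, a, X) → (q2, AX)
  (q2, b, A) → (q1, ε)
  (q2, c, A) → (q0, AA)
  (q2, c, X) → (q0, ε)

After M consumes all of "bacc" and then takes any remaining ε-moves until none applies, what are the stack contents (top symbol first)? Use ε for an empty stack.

(q0, bacc, #) ⊢ (q1, acc, XX#) ⊢ (q0, cc, X#) ⊢ (q0, cc, #) ⊢ (q0, c, A#) ⊢ (q2, c, XA#) ⊢ (q0, ε, A#) ⊢ (q2, ε, XA#)
All input consumed in state q2 with stack XA#.

XA#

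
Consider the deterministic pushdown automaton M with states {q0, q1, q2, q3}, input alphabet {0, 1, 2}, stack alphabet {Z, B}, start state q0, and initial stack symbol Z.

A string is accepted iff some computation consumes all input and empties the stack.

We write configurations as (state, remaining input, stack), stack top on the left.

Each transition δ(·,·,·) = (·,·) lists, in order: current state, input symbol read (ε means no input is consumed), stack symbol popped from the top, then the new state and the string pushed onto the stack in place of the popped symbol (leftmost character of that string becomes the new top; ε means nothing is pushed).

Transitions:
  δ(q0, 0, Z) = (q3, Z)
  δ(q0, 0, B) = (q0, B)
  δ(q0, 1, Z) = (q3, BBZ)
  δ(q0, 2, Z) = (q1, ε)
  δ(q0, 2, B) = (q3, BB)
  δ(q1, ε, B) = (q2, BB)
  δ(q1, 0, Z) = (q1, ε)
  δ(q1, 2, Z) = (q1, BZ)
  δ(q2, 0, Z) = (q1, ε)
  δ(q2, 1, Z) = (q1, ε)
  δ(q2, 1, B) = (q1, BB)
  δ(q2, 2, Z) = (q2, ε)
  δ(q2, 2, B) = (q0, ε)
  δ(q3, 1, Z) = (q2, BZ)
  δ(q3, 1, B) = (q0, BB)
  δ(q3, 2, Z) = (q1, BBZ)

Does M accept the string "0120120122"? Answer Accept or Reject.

(q0, 0120120122, Z)
  read 0, top Z: go to q3, push Z → (q3, 120120122, Z)
  read 1, top Z: go to q2, push BZ → (q2, 20120122, BZ)
  read 2, top B: go to q0, push ε → (q0, 0120122, Z)
  read 0, top Z: go to q3, push Z → (q3, 120122, Z)
  read 1, top Z: go to q2, push BZ → (q2, 20122, BZ)
  read 2, top B: go to q0, push ε → (q0, 0122, Z)
  read 0, top Z: go to q3, push Z → (q3, 122, Z)
  read 1, top Z: go to q2, push BZ → (q2, 22, BZ)
  read 2, top B: go to q0, push ε → (q0, 2, Z)
  read 2, top Z: go to q1, push ε → (q1, ε, ε)
All input consumed and the stack is empty.

Accept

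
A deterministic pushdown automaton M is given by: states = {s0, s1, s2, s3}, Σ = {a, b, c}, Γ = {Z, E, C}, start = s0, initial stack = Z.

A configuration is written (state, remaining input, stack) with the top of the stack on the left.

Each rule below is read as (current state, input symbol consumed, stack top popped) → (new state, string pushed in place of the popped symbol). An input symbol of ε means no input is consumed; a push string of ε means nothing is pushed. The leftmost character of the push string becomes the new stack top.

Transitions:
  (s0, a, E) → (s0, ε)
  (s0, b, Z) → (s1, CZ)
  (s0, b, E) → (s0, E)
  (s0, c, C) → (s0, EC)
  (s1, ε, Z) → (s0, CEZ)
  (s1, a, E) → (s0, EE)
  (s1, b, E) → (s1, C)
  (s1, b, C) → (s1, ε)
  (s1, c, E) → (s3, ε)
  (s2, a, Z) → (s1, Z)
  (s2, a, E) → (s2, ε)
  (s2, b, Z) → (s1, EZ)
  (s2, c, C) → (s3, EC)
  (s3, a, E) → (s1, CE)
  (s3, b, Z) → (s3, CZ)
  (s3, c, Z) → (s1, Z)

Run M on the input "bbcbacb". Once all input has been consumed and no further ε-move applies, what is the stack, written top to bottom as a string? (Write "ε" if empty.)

ECEZ

(s0, bbcbacb, Z)
  read b, top Z: go to s1, push CZ → (s1, bcbacb, CZ)
  read b, top C: go to s1, push ε → (s1, cbacb, Z)
  ε-move, top Z: go to s0, push CEZ → (s0, cbacb, CEZ)
  read c, top C: go to s0, push EC → (s0, bacb, ECEZ)
  read b, top E: go to s0, push E → (s0, acb, ECEZ)
  read a, top E: go to s0, push ε → (s0, cb, CEZ)
  read c, top C: go to s0, push EC → (s0, b, ECEZ)
  read b, top E: go to s0, push E → (s0, ε, ECEZ)
All input consumed in state s0 with stack ECEZ.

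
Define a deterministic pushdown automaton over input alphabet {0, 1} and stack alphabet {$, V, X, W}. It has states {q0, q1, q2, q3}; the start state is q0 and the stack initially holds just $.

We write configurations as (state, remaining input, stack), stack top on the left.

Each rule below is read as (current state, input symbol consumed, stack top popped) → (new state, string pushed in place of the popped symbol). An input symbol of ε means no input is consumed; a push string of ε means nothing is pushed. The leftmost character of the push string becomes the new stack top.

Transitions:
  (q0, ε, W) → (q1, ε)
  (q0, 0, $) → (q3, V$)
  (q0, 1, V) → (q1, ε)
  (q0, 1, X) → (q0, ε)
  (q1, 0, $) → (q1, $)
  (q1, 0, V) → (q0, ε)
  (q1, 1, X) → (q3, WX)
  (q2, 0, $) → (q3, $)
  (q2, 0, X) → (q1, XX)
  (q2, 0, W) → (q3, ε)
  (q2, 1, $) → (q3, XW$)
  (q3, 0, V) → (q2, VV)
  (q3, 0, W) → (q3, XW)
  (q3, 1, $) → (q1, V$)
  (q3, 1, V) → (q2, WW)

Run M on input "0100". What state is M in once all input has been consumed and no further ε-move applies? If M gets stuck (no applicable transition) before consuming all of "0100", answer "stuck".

(q0, 0100, $) ⊢ (q3, 100, V$) ⊢ (q2, 00, WW$) ⊢ (q3, 0, W$) ⊢ (q3, ε, XW$)
All input consumed; M is in state q3.

q3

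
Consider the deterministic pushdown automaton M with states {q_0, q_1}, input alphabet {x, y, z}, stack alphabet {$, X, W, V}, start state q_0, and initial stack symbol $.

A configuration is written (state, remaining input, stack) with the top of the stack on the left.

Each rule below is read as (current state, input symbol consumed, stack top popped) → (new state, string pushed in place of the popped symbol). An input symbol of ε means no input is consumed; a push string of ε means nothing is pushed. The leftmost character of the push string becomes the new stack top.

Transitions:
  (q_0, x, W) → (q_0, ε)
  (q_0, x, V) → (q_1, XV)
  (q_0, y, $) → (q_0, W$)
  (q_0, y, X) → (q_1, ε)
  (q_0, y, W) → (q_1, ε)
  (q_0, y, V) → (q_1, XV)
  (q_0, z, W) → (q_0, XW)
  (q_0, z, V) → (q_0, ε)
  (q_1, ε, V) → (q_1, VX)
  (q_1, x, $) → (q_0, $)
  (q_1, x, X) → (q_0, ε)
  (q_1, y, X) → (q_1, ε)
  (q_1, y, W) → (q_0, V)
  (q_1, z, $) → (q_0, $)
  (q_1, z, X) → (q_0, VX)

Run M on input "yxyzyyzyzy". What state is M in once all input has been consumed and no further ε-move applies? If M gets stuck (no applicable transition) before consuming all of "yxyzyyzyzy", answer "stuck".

(q_0, yxyzyyzyzy, $)
  read y, top $: go to q_0, push W$ → (q_0, xyzyyzyzy, W$)
  read x, top W: go to q_0, push ε → (q_0, yzyyzyzy, $)
  read y, top $: go to q_0, push W$ → (q_0, zyyzyzy, W$)
  read z, top W: go to q_0, push XW → (q_0, yyzyzy, XW$)
  read y, top X: go to q_1, push ε → (q_1, yzyzy, W$)
  read y, top W: go to q_0, push V → (q_0, zyzy, V$)
  read z, top V: go to q_0, push ε → (q_0, yzy, $)
  read y, top $: go to q_0, push W$ → (q_0, zy, W$)
  read z, top W: go to q_0, push XW → (q_0, y, XW$)
  read y, top X: go to q_1, push ε → (q_1, ε, W$)
All input consumed; M is in state q_1.

q_1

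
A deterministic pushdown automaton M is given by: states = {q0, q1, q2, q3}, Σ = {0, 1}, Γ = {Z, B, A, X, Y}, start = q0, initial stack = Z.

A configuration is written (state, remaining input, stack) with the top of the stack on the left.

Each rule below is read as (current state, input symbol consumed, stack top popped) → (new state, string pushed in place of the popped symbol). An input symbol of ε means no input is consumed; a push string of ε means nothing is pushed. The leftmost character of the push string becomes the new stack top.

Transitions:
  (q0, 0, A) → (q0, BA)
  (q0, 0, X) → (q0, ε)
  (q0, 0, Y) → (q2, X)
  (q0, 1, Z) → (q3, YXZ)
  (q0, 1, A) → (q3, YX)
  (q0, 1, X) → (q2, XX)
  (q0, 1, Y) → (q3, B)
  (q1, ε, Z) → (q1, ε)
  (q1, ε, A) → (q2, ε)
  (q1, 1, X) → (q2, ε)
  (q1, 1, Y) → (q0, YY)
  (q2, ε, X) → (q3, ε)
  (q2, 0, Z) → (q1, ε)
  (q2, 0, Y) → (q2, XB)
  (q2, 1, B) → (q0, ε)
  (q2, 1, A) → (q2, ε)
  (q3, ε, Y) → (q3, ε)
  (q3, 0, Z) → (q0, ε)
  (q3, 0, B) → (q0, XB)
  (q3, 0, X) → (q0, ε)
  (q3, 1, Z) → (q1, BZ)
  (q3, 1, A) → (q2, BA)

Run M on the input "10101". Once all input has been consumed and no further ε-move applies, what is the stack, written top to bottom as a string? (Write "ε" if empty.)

(q0, 10101, Z) ⊢ (q3, 0101, YXZ) ⊢ (q3, 0101, XZ) ⊢ (q0, 101, Z) ⊢ (q3, 01, YXZ) ⊢ (q3, 01, XZ) ⊢ (q0, 1, Z) ⊢ (q3, ε, YXZ) ⊢ (q3, ε, XZ)
All input consumed in state q3 with stack XZ.

XZ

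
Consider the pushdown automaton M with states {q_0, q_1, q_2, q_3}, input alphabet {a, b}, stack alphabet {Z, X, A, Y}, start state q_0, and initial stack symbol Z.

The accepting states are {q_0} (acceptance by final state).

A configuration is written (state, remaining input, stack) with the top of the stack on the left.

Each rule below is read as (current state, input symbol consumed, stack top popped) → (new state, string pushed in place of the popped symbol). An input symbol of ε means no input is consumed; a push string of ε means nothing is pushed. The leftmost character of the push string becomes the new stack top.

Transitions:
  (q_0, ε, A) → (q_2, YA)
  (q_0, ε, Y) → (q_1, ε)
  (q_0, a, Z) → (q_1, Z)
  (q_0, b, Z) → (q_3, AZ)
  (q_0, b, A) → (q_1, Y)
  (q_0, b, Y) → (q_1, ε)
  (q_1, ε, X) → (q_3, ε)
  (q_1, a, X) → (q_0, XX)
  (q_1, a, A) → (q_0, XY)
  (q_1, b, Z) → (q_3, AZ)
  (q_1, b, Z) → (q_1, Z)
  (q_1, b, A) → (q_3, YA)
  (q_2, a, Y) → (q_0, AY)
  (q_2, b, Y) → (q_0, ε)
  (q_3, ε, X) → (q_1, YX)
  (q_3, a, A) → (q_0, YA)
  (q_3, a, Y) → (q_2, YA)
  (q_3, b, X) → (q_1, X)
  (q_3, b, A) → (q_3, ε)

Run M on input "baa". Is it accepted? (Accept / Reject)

Accept

One accepting computation: (q_0, baa, Z) ⊢ (q_3, aa, AZ) ⊢ (q_0, a, YAZ) ⊢ (q_1, a, AZ) ⊢ (q_0, ε, XYZ)
All input consumed and state q_0 ∈ F.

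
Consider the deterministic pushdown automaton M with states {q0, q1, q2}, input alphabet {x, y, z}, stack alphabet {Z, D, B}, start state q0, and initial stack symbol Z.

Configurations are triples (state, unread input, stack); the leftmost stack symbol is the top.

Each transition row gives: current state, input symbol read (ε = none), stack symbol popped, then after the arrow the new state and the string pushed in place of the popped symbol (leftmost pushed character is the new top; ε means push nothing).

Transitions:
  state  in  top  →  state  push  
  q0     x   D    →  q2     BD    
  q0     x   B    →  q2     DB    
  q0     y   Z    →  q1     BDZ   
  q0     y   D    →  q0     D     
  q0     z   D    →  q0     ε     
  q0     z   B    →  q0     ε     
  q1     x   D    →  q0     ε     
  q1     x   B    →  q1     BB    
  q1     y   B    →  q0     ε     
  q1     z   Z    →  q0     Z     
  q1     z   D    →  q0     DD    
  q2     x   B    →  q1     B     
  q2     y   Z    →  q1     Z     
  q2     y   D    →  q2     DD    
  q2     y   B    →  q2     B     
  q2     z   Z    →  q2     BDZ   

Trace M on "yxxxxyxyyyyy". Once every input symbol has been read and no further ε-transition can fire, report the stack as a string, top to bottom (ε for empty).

DDDDDDBBBBDZ

(q0, yxxxxyxyyyyy, Z)
  read y, top Z: go to q1, push BDZ → (q1, xxxxyxyyyyy, BDZ)
  read x, top B: go to q1, push BB → (q1, xxxyxyyyyy, BBDZ)
  read x, top B: go to q1, push BB → (q1, xxyxyyyyy, BBBDZ)
  read x, top B: go to q1, push BB → (q1, xyxyyyyy, BBBBDZ)
  read x, top B: go to q1, push BB → (q1, yxyyyyy, BBBBBDZ)
  read y, top B: go to q0, push ε → (q0, xyyyyy, BBBBDZ)
  read x, top B: go to q2, push DB → (q2, yyyyy, DBBBBDZ)
  read y, top D: go to q2, push DD → (q2, yyyy, DDBBBBDZ)
  read y, top D: go to q2, push DD → (q2, yyy, DDDBBBBDZ)
  read y, top D: go to q2, push DD → (q2, yy, DDDDBBBBDZ)
  read y, top D: go to q2, push DD → (q2, y, DDDDDBBBBDZ)
  read y, top D: go to q2, push DD → (q2, ε, DDDDDDBBBBDZ)
All input consumed in state q2 with stack DDDDDDBBBBDZ.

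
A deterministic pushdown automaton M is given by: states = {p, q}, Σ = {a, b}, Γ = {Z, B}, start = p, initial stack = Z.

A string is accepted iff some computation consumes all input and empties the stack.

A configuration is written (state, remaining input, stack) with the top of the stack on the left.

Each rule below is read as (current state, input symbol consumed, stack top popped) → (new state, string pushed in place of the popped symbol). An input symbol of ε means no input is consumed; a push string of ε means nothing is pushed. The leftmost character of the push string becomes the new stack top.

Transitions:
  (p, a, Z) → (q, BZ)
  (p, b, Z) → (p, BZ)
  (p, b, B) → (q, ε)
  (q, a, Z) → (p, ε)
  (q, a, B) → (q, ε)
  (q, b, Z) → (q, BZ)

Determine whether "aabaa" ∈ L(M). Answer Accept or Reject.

(p, aabaa, Z) ⊢ (q, abaa, BZ) ⊢ (q, baa, Z) ⊢ (q, aa, BZ) ⊢ (q, a, Z) ⊢ (p, ε, ε)
All input consumed and the stack is empty.

Accept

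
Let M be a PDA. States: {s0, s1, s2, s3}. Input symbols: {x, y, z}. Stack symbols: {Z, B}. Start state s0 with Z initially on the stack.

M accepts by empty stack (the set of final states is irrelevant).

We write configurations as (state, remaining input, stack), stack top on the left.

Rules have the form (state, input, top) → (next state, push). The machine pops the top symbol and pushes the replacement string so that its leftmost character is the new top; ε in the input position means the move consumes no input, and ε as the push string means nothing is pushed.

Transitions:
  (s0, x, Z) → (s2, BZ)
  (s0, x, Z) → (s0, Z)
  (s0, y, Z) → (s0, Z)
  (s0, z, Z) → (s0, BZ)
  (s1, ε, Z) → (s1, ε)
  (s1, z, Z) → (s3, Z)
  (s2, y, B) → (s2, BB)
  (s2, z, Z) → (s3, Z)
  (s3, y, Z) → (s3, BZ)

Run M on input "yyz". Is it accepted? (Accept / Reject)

Reject

No computation consumes all input and empties the stack.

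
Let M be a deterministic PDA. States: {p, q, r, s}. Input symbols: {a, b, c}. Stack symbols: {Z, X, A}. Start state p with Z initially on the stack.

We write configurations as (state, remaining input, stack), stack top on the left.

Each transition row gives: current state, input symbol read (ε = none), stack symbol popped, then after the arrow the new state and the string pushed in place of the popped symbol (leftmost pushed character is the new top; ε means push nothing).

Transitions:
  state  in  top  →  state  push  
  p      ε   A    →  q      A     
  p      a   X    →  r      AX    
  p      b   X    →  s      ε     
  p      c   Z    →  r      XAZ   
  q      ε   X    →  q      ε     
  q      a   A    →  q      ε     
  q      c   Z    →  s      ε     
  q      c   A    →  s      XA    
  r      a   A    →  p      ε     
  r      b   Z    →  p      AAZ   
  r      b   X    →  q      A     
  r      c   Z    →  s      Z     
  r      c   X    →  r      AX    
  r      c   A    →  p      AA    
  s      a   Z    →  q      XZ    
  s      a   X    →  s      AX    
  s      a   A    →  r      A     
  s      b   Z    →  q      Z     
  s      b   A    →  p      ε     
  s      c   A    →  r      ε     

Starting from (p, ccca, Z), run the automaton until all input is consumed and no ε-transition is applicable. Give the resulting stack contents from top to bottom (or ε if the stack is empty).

AXAZ

(p, ccca, Z)
  read c, top Z: go to r, push XAZ → (r, cca, XAZ)
  read c, top X: go to r, push AX → (r, ca, AXAZ)
  read c, top A: go to p, push AA → (p, a, AAXAZ)
  ε-move, top A: go to q, push A → (q, a, AAXAZ)
  read a, top A: go to q, push ε → (q, ε, AXAZ)
All input consumed in state q with stack AXAZ.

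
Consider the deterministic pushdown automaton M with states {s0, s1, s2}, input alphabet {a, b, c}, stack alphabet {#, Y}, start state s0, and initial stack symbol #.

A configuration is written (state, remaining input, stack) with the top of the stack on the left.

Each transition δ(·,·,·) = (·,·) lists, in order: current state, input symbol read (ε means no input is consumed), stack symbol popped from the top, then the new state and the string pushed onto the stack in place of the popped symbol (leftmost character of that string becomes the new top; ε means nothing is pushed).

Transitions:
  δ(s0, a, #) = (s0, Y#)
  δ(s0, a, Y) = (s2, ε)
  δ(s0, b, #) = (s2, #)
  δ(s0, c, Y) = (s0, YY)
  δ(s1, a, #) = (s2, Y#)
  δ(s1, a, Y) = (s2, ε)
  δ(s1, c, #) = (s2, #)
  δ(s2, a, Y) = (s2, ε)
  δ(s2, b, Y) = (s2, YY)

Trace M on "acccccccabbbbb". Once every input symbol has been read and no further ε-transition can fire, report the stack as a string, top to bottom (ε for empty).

YYYYYYYYYYYY#

(s0, acccccccabbbbb, #) ⊢ (s0, cccccccabbbbb, Y#) ⊢ (s0, ccccccabbbbb, YY#) ⊢ (s0, cccccabbbbb, YYY#) ⊢ (s0, ccccabbbbb, YYYY#) ⊢ (s0, cccabbbbb, YYYYY#) ⊢ (s0, ccabbbbb, YYYYYY#) ⊢ (s0, cabbbbb, YYYYYYY#) ⊢ (s0, abbbbb, YYYYYYYY#) ⊢ (s2, bbbbb, YYYYYYY#) ⊢ (s2, bbbb, YYYYYYYY#) ⊢ (s2, bbb, YYYYYYYYY#) ⊢ (s2, bb, YYYYYYYYYY#) ⊢ (s2, b, YYYYYYYYYYY#) ⊢ (s2, ε, YYYYYYYYYYYY#)
All input consumed in state s2 with stack YYYYYYYYYYYY#.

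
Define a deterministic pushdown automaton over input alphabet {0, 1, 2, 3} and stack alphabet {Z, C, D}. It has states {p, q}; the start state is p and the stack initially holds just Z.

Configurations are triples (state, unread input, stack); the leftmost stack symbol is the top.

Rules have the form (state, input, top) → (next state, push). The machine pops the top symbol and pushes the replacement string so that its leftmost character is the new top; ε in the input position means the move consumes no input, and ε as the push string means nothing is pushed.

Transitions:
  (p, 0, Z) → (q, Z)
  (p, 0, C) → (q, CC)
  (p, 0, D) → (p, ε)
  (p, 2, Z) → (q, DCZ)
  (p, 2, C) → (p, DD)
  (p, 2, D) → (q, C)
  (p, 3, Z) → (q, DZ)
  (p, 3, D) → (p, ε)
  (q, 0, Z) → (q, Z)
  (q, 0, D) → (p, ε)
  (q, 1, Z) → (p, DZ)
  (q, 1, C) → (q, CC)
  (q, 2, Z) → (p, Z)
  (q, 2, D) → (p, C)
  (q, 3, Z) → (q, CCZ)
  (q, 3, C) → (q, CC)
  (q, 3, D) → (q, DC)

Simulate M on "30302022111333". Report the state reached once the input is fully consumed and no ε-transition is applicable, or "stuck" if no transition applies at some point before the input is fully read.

(p, 30302022111333, Z)
  read 3, top Z: go to q, push DZ → (q, 0302022111333, DZ)
  read 0, top D: go to p, push ε → (p, 302022111333, Z)
  read 3, top Z: go to q, push DZ → (q, 02022111333, DZ)
  read 0, top D: go to p, push ε → (p, 2022111333, Z)
  read 2, top Z: go to q, push DCZ → (q, 022111333, DCZ)
  read 0, top D: go to p, push ε → (p, 22111333, CZ)
  read 2, top C: go to p, push DD → (p, 2111333, DDZ)
  read 2, top D: go to q, push C → (q, 111333, CDZ)
  read 1, top C: go to q, push CC → (q, 11333, CCDZ)
  read 1, top C: go to q, push CC → (q, 1333, CCCDZ)
  read 1, top C: go to q, push CC → (q, 333, CCCCDZ)
  read 3, top C: go to q, push CC → (q, 33, CCCCCDZ)
  read 3, top C: go to q, push CC → (q, 3, CCCCCCDZ)
  read 3, top C: go to q, push CC → (q, ε, CCCCCCCDZ)
All input consumed; M is in state q.

q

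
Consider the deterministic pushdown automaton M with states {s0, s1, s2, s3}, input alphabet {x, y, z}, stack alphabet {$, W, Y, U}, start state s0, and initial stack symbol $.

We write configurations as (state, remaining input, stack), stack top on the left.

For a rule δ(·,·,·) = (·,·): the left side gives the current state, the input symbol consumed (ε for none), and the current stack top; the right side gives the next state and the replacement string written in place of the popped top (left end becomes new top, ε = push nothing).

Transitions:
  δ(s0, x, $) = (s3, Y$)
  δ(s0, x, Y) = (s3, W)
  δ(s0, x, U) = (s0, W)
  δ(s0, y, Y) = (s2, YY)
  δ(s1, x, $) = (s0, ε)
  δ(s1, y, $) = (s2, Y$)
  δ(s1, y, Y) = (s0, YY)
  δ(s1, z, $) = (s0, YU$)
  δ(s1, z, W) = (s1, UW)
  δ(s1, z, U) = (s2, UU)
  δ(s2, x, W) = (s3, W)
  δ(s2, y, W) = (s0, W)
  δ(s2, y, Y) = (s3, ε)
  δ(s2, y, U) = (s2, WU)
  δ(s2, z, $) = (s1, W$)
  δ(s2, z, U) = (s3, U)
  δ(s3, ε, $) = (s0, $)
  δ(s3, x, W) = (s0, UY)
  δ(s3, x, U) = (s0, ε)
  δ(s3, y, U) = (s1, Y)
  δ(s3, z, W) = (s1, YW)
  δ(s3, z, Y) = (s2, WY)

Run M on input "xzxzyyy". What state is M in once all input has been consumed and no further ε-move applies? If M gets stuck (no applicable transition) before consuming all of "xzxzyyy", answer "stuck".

s3

(s0, xzxzyyy, $)
  read x, top $: go to s3, push Y$ → (s3, zxzyyy, Y$)
  read z, top Y: go to s2, push WY → (s2, xzyyy, WY$)
  read x, top W: go to s3, push W → (s3, zyyy, WY$)
  read z, top W: go to s1, push YW → (s1, yyy, YWY$)
  read y, top Y: go to s0, push YY → (s0, yy, YYWY$)
  read y, top Y: go to s2, push YY → (s2, y, YYYWY$)
  read y, top Y: go to s3, push ε → (s3, ε, YYWY$)
All input consumed; M is in state s3.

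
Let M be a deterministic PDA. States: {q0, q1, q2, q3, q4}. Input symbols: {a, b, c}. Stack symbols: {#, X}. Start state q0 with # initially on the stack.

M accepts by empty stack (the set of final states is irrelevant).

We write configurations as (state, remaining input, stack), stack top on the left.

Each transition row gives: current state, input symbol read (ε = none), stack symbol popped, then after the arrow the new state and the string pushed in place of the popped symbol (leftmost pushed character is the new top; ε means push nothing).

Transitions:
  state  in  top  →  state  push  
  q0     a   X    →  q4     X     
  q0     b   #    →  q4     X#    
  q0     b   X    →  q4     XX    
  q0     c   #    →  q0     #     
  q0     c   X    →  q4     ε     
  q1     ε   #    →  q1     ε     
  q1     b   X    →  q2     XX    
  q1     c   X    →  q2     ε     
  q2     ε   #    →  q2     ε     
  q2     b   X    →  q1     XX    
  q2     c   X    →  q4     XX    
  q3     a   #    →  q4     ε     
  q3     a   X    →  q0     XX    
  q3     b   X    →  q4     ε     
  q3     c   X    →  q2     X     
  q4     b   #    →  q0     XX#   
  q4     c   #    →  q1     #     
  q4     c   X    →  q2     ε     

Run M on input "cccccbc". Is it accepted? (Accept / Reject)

(q0, cccccbc, #)
  read c, top #: go to q0, push # → (q0, ccccbc, #)
  read c, top #: go to q0, push # → (q0, cccbc, #)
  read c, top #: go to q0, push # → (q0, ccbc, #)
  read c, top #: go to q0, push # → (q0, cbc, #)
  read c, top #: go to q0, push # → (q0, bc, #)
  read b, top #: go to q4, push X# → (q4, c, X#)
  read c, top X: go to q2, push ε → (q2, ε, #)
  ε-move, top #: go to q2, push ε → (q2, ε, ε)
All input consumed and the stack is empty.

Accept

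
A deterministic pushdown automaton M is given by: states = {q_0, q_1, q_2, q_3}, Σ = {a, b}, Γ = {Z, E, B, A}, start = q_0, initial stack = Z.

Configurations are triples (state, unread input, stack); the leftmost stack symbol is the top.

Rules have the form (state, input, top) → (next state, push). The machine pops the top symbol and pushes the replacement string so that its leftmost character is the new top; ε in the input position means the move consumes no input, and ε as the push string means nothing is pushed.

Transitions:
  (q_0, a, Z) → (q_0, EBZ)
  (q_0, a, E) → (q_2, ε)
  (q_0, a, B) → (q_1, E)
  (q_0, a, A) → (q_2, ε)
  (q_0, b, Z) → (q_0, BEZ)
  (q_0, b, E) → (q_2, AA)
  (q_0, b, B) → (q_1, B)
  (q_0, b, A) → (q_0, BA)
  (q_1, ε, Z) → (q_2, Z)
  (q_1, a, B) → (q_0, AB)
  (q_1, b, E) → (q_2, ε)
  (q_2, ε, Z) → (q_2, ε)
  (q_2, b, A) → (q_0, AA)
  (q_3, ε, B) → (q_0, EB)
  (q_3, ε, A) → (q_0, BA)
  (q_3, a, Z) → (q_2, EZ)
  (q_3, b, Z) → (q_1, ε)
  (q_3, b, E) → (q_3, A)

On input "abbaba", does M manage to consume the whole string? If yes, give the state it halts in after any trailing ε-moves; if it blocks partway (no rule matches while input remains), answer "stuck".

(q_0, abbaba, Z) ⊢ (q_0, bbaba, EBZ) ⊢ (q_2, baba, AABZ) ⊢ (q_0, aba, AAABZ) ⊢ (q_2, ba, AABZ) ⊢ (q_0, a, AAABZ) ⊢ (q_2, ε, AABZ)
All input consumed; M is in state q_2.

q_2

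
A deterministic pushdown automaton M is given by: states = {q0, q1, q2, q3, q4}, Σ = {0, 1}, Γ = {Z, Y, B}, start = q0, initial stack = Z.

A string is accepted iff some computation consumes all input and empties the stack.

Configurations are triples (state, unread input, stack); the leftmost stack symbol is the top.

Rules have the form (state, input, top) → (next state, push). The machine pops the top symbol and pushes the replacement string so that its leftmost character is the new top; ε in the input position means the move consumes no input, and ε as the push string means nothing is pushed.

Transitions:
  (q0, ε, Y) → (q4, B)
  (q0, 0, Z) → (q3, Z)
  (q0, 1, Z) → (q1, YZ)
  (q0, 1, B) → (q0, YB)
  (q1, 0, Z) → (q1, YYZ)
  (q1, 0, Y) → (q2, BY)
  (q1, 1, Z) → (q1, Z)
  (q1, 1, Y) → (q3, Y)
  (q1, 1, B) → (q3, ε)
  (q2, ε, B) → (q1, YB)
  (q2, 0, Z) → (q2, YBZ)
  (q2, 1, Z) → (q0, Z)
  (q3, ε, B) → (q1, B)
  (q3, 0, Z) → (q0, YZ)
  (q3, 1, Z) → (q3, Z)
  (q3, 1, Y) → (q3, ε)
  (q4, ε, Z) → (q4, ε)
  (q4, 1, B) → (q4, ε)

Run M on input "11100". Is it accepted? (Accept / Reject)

Reject

(q0, 11100, Z) ⊢ (q1, 1100, YZ) ⊢ (q3, 100, YZ) ⊢ (q3, 00, Z) ⊢ (q0, 0, YZ) ⊢ (q4, 0, BZ)
No transition applies at (q4, 0, BZ); input not fully consumed.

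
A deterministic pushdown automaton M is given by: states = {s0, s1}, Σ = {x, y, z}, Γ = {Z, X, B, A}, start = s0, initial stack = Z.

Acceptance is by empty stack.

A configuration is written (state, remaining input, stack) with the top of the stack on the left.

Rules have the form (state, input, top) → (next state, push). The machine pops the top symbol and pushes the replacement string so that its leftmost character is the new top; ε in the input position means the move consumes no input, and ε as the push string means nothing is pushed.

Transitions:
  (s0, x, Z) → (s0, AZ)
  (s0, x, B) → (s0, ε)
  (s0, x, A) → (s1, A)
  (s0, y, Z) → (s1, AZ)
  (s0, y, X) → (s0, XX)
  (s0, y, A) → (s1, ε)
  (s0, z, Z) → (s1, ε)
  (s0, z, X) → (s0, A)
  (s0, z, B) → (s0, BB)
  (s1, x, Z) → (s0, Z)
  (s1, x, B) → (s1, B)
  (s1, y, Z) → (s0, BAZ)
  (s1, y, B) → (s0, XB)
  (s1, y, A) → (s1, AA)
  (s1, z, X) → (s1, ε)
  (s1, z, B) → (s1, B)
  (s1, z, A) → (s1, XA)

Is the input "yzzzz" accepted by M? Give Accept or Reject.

Reject

(s0, yzzzz, Z) ⊢ (s1, zzzz, AZ) ⊢ (s1, zzz, XAZ) ⊢ (s1, zz, AZ) ⊢ (s1, z, XAZ) ⊢ (s1, ε, AZ)
All input consumed; stack is AZ, not empty, and no further ε-move applies.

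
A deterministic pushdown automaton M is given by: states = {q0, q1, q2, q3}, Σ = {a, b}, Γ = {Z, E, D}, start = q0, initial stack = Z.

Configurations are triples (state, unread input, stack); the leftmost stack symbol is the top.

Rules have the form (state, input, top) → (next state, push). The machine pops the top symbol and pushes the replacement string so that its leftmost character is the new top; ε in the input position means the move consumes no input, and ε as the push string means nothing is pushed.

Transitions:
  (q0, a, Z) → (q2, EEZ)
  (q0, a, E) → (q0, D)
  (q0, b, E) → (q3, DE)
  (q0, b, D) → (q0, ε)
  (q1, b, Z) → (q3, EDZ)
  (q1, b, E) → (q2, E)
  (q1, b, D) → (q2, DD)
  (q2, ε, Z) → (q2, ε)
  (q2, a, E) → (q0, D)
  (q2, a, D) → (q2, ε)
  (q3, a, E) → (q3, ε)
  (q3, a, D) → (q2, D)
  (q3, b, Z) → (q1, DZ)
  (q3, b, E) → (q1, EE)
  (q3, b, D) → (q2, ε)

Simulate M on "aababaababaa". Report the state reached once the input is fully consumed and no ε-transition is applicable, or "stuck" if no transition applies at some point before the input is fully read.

(q0, aababaababaa, Z)
  read a, top Z: go to q2, push EEZ → (q2, ababaababaa, EEZ)
  read a, top E: go to q0, push D → (q0, babaababaa, DEZ)
  read b, top D: go to q0, push ε → (q0, abaababaa, EZ)
  read a, top E: go to q0, push D → (q0, baababaa, DZ)
  read b, top D: go to q0, push ε → (q0, aababaa, Z)
  read a, top Z: go to q2, push EEZ → (q2, ababaa, EEZ)
  read a, top E: go to q0, push D → (q0, babaa, DEZ)
  read b, top D: go to q0, push ε → (q0, abaa, EZ)
  read a, top E: go to q0, push D → (q0, baa, DZ)
  read b, top D: go to q0, push ε → (q0, aa, Z)
  read a, top Z: go to q2, push EEZ → (q2, a, EEZ)
  read a, top E: go to q0, push D → (q0, ε, DEZ)
All input consumed; M is in state q0.

q0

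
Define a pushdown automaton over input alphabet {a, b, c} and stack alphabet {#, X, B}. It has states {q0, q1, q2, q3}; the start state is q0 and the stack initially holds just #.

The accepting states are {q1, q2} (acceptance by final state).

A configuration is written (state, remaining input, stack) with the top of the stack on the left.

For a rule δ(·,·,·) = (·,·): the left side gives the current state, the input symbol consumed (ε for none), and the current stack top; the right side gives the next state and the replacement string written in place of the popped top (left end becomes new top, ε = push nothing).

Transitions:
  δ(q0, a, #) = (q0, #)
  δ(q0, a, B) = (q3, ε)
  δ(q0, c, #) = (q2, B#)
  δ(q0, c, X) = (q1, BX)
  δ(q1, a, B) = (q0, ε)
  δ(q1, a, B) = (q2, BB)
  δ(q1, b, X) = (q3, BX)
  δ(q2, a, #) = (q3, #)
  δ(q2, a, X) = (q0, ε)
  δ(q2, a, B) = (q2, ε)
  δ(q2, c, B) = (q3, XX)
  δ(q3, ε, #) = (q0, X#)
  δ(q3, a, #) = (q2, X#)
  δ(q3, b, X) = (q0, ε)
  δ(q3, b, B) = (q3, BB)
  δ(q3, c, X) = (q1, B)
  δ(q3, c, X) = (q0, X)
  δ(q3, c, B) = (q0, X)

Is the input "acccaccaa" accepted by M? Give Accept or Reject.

Accept

One accepting computation: (q0, acccaccaa, #) ⊢ (q0, cccaccaa, #) ⊢ (q2, ccaccaa, B#) ⊢ (q3, caccaa, XX#) ⊢ (q1, accaa, BX#) ⊢ (q2, ccaa, BBX#) ⊢ (q3, caa, XXBX#) ⊢ (q1, aa, BXBX#) ⊢ (q2, a, BBXBX#) ⊢ (q2, ε, BXBX#)
All input consumed and state q2 ∈ F.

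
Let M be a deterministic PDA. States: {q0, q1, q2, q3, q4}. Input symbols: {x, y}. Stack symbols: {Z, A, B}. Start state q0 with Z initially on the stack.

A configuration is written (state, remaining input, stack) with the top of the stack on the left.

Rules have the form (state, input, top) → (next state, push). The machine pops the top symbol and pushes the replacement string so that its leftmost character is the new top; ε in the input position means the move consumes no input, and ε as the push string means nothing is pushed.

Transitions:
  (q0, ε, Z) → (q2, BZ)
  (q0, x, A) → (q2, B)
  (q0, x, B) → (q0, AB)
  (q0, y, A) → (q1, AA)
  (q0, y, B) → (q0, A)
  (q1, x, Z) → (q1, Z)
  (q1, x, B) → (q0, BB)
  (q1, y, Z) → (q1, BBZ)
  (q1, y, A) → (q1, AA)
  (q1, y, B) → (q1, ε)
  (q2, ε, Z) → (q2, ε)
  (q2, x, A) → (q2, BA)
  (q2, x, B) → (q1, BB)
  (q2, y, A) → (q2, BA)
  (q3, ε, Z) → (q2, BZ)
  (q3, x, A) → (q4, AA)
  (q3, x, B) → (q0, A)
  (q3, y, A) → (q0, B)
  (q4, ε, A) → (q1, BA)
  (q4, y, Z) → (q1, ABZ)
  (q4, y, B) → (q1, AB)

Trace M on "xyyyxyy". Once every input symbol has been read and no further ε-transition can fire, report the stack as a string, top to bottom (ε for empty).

(q0, xyyyxyy, Z) ⊢ (q2, xyyyxyy, BZ) ⊢ (q1, yyyxyy, BBZ) ⊢ (q1, yyxyy, BZ) ⊢ (q1, yxyy, Z) ⊢ (q1, xyy, BBZ) ⊢ (q0, yy, BBBZ) ⊢ (q0, y, ABBZ) ⊢ (q1, ε, AABBZ)
All input consumed in state q1 with stack AABBZ.

AABBZ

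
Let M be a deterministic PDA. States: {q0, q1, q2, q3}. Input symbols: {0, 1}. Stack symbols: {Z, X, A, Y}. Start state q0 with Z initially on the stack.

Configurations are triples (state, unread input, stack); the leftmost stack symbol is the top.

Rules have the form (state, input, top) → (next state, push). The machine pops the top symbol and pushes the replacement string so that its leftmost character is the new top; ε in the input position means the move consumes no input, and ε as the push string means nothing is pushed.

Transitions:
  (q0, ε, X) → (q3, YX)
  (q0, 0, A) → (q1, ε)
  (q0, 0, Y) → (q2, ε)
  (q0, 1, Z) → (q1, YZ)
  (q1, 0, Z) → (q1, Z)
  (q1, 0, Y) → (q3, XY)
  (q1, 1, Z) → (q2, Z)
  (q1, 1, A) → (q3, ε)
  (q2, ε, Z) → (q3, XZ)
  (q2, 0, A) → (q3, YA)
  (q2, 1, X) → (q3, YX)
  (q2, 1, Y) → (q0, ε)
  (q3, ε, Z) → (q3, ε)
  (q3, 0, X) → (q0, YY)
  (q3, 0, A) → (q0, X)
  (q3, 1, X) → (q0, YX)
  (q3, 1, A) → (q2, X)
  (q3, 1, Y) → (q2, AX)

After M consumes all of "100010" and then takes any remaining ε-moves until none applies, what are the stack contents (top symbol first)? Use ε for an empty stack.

XZ

(q0, 100010, Z)
  read 1, top Z: go to q1, push YZ → (q1, 00010, YZ)
  read 0, top Y: go to q3, push XY → (q3, 0010, XYZ)
  read 0, top X: go to q0, push YY → (q0, 010, YYYZ)
  read 0, top Y: go to q2, push ε → (q2, 10, YYZ)
  read 1, top Y: go to q0, push ε → (q0, 0, YZ)
  read 0, top Y: go to q2, push ε → (q2, ε, Z)
  ε-move, top Z: go to q3, push XZ → (q3, ε, XZ)
All input consumed in state q3 with stack XZ.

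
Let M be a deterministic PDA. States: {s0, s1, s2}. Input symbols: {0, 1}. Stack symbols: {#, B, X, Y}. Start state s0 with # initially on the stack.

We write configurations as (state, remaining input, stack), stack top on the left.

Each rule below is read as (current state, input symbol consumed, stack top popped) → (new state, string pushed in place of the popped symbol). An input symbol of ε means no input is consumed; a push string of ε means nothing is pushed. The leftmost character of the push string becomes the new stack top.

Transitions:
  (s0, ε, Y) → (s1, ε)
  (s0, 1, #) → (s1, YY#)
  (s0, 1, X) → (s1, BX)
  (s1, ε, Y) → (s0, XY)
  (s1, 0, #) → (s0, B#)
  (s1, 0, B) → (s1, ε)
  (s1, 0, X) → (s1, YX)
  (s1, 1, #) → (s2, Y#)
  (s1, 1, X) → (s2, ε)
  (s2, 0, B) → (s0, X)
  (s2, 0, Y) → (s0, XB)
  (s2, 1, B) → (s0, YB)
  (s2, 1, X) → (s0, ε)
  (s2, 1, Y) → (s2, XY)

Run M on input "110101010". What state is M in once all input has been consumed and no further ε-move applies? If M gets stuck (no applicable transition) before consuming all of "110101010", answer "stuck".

s0

(s0, 110101010, #) ⊢ (s1, 10101010, YY#) ⊢ (s0, 10101010, XYY#) ⊢ (s1, 0101010, BXYY#) ⊢ (s1, 101010, XYY#) ⊢ (s2, 01010, YY#) ⊢ (s0, 1010, XBY#) ⊢ (s1, 010, BXBY#) ⊢ (s1, 10, XBY#) ⊢ (s2, 0, BY#) ⊢ (s0, ε, XY#)
All input consumed; M is in state s0.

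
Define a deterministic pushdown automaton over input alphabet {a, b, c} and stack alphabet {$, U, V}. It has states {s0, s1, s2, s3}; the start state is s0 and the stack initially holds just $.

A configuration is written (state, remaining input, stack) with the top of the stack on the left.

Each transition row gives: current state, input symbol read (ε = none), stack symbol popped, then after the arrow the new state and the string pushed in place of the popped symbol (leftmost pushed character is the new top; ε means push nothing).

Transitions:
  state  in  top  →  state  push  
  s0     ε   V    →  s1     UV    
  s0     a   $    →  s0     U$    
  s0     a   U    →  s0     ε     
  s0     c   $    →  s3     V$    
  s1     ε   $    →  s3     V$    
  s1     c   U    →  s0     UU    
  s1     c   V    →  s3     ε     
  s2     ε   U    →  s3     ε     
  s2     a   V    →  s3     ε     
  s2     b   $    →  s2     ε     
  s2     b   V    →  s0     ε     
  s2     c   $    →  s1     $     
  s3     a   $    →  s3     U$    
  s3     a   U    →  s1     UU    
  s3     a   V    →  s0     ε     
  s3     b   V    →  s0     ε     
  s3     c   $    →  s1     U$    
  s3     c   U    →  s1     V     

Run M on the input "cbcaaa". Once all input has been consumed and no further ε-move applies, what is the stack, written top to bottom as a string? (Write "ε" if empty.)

$

(s0, cbcaaa, $)
  read c, top $: go to s3, push V$ → (s3, bcaaa, V$)
  read b, top V: go to s0, push ε → (s0, caaa, $)
  read c, top $: go to s3, push V$ → (s3, aaa, V$)
  read a, top V: go to s0, push ε → (s0, aa, $)
  read a, top $: go to s0, push U$ → (s0, a, U$)
  read a, top U: go to s0, push ε → (s0, ε, $)
All input consumed in state s0 with stack $.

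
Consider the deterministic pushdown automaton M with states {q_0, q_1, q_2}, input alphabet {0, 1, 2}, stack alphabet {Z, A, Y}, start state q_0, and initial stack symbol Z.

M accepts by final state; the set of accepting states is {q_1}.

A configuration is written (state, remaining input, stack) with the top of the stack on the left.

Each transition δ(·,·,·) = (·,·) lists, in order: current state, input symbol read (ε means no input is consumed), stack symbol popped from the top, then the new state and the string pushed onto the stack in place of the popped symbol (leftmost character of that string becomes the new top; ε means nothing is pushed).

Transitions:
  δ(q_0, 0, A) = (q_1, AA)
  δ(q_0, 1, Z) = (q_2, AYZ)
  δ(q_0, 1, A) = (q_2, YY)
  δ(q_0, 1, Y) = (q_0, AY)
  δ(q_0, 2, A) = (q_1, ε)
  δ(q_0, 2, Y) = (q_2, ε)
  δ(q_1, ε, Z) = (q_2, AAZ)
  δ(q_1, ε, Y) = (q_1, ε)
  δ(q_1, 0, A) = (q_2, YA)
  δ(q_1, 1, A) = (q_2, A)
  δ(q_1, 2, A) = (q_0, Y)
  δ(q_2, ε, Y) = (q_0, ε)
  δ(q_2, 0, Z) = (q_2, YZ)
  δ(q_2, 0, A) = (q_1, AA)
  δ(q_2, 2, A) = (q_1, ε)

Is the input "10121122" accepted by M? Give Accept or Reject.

Reject

(q_0, 10121122, Z) ⊢ (q_2, 0121122, AYZ) ⊢ (q_1, 121122, AAYZ) ⊢ (q_2, 21122, AAYZ) ⊢ (q_1, 1122, AYZ) ⊢ (q_2, 122, AYZ)
No transition applies at (q_2, 122, AYZ); input not fully consumed.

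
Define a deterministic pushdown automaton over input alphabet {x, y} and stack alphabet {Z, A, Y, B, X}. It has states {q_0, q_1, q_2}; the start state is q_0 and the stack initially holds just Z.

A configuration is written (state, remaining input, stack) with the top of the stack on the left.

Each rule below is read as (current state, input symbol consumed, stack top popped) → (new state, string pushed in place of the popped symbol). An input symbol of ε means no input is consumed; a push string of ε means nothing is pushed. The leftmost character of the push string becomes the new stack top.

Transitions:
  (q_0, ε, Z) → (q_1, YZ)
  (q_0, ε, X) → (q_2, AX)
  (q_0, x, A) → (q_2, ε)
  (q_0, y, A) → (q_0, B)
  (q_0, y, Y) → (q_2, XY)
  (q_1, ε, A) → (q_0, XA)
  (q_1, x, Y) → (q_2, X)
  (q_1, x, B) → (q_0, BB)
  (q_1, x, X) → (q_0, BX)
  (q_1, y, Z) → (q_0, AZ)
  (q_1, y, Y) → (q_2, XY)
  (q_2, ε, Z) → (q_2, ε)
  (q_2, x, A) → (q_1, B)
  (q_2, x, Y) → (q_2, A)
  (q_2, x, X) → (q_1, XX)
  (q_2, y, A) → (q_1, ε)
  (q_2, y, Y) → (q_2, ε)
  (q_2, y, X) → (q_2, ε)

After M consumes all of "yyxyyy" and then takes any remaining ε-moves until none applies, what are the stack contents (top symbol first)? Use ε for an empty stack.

(q_0, yyxyyy, Z) ⊢ (q_1, yyxyyy, YZ) ⊢ (q_2, yxyyy, XYZ) ⊢ (q_2, xyyy, YZ) ⊢ (q_2, yyy, AZ) ⊢ (q_1, yy, Z) ⊢ (q_0, y, AZ) ⊢ (q_0, ε, BZ)
All input consumed in state q_0 with stack BZ.

BZ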